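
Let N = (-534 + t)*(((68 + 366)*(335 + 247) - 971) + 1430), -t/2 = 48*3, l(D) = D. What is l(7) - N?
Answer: 208004641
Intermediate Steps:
t = -288 (t = -96*3 = -2*144 = -288)
N = -208004634 (N = (-534 - 288)*(((68 + 366)*(335 + 247) - 971) + 1430) = -822*((434*582 - 971) + 1430) = -822*((252588 - 971) + 1430) = -822*(251617 + 1430) = -822*253047 = -208004634)
l(7) - N = 7 - 1*(-208004634) = 7 + 208004634 = 208004641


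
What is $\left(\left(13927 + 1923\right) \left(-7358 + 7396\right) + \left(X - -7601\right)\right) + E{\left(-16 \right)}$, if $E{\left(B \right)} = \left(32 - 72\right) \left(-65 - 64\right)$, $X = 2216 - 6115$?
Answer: $611162$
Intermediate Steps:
$X = -3899$ ($X = 2216 - 6115 = -3899$)
$E{\left(B \right)} = 5160$ ($E{\left(B \right)} = \left(-40\right) \left(-129\right) = 5160$)
$\left(\left(13927 + 1923\right) \left(-7358 + 7396\right) + \left(X - -7601\right)\right) + E{\left(-16 \right)} = \left(\left(13927 + 1923\right) \left(-7358 + 7396\right) - -3702\right) + 5160 = \left(15850 \cdot 38 + \left(-3899 + 7601\right)\right) + 5160 = \left(602300 + 3702\right) + 5160 = 606002 + 5160 = 611162$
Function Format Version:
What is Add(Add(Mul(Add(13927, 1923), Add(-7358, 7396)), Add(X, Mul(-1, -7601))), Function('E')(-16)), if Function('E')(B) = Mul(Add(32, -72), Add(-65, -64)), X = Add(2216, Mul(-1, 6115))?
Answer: 611162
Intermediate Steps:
X = -3899 (X = Add(2216, -6115) = -3899)
Function('E')(B) = 5160 (Function('E')(B) = Mul(-40, -129) = 5160)
Add(Add(Mul(Add(13927, 1923), Add(-7358, 7396)), Add(X, Mul(-1, -7601))), Function('E')(-16)) = Add(Add(Mul(Add(13927, 1923), Add(-7358, 7396)), Add(-3899, Mul(-1, -7601))), 5160) = Add(Add(Mul(15850, 38), Add(-3899, 7601)), 5160) = Add(Add(602300, 3702), 5160) = Add(606002, 5160) = 611162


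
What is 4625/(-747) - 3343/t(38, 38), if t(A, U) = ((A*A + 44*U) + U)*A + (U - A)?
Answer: -6708587/1078668 ≈ -6.2193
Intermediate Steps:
t(A, U) = U - A + A*(A² + 45*U) (t(A, U) = ((A² + 44*U) + U)*A + (U - A) = (A² + 45*U)*A + (U - A) = A*(A² + 45*U) + (U - A) = U - A + A*(A² + 45*U))
4625/(-747) - 3343/t(38, 38) = 4625/(-747) - 3343/(38 + 38³ - 1*38 + 45*38*38) = 4625*(-1/747) - 3343/(38 + 54872 - 38 + 64980) = -4625/747 - 3343/119852 = -6708587/1078668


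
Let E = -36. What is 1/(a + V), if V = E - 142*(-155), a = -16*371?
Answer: 1/16038 ≈ 6.2352e-5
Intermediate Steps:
a = -5936
V = 21974 (V = -36 - 142*(-155) = -36 + 22010 = 21974)
1/(a + V) = 1/(-5936 + 21974) = 1/16038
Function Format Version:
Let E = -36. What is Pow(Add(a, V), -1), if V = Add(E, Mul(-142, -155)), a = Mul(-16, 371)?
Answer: Rational(1, 16038) ≈ 6.2352e-5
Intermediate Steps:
a = -5936
V = 21974 (V = Add(-36, Mul(-142, -155)) = Add(-36, 22010) = 21974)
Pow(Add(a, V), -1) = Pow(Add(-5936, 21974), -1) = Pow(16038, -1) = Rational(1, 16038)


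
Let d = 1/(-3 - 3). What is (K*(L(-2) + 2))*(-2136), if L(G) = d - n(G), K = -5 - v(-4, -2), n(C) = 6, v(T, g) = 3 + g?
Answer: -53400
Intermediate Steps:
d = -⅙ (d = 1/(-6) = -⅙ ≈ -0.16667)
K = -6 (K = -5 - (3 - 2) = -5 - 1*1 = -5 - 1 = -6)
L(G) = -37/6 (L(G) = -⅙ - 1*6 = -⅙ - 6 = -37/6)
(K*(L(-2) + 2))*(-2136) = -6*(-37/6 + 2)*(-2136) = -6*(-25/6)*(-2136) = 25*(-2136) = -53400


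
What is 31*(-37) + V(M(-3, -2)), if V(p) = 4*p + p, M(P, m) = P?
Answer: -1162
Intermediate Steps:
V(p) = 5*p
31*(-37) + V(M(-3, -2)) = 31*(-37) + 5*(-3) = -1147 - 15 = -1162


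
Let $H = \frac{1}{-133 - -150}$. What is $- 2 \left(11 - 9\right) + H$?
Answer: $- \frac{67}{17} \approx -3.9412$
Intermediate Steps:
$H = \frac{1}{17}$ ($H = \frac{1}{-133 + 150} = \frac{1}{17} \approx 0.058824$)
$- 2 \left(11 - 9\right) + H = - 2 \left(11 - 9\right) + \frac{1}{17} = \left(-2\right) 2 + \frac{1}{17} = -4 + \frac{1}{17} = - \frac{67}{17}$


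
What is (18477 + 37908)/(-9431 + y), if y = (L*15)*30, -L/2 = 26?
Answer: -56385/32831 ≈ -1.7174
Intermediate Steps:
L = -52 (L = -2*26 = -52)
y = -23400 (y = -52*15*30 = -780*30 = -23400)
(18477 + 37908)/(-9431 + y) = (18477 + 37908)/(-9431 - 23400) = 56385/(-32831) = 56385*(-1/32831) = -56385/32831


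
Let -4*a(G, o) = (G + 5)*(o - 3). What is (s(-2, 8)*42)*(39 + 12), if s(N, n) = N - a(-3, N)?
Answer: -9639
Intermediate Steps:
a(G, o) = -(-3 + o)*(5 + G)/4 (a(G, o) = -(G + 5)*(o - 3)/4 = -(5 + G)*(-3 + o)/4 = -(-3 + o)*(5 + G)/4)
s(N, n) = -3/2 + 3*N/2 (s(N, n) = N - (15/4 - 5*N/4 + (¾)*(-3) - ¼*(-3)*N) = N - (15/4 - 5*N/4 - 9/4 + 3*N/4) = N - (3/2 - N/2) = N + (-3/2 + N/2) = -3/2 + 3*N/2)
(s(-2, 8)*42)*(39 + 12) = ((-3/2 + (3/2)*(-2))*42)*(39 + 12) = ((-3/2 - 3)*42)*51 = -9/2*42*51 = -189*51 = -9639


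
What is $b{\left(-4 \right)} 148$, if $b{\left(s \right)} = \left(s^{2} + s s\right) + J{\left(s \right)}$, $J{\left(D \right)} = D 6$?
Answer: $1184$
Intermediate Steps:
$J{\left(D \right)} = 6 D$
$b{\left(s \right)} = 2 s^{2} + 6 s$ ($b{\left(s \right)} = \left(s^{2} + s s\right) + 6 s = \left(s^{2} + s^{2}\right) + 6 s = 2 s^{2} + 6 s$)
$b{\left(-4 \right)} 148 = 2 \left(-4\right) \left(3 - 4\right) 148 = 2 \left(-4\right) \left(-1\right) 148 = 8 \cdot 148 = 1184$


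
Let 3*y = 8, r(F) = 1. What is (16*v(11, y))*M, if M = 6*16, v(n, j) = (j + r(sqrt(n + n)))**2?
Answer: 61952/3 ≈ 20651.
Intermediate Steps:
y = 8/3 (y = (1/3)*8 = 8/3 ≈ 2.6667)
v(n, j) = (1 + j)**2 (v(n, j) = (j + 1)**2 = (1 + j)**2)
M = 96
(16*v(11, y))*M = (16*(1 + 8/3)**2)*96 = (16*(11/3)**2)*96 = (16*(121/9))*96 = (1936/9)*96 = 61952/3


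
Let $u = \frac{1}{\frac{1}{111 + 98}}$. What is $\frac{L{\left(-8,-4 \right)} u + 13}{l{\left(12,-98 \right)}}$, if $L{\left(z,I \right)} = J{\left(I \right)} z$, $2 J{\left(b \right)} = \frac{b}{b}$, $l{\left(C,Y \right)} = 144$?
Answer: $- \frac{823}{144} \approx -5.7153$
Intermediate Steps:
$J{\left(b \right)} = \frac{1}{2}$ ($J{\left(b \right)} = \frac{b \frac{1}{b}}{2} = \frac{1}{2} \cdot 1 = \frac{1}{2}$)
$L{\left(z,I \right)} = \frac{z}{2}$
$u = 209$ ($u = \frac{1}{\frac{1}{209}} = 209$)
$\frac{L{\left(-8,-4 \right)} u + 13}{l{\left(12,-98 \right)}} = \frac{\frac{1}{2} \left(-8\right) 209 + 13}{144} = \left(\left(-4\right) 209 + 13\right) \frac{1}{144} = \left(-836 + 13\right) \frac{1}{144} = \left(-823\right) \frac{1}{144} = - \frac{823}{144}$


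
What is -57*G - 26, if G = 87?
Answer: -4985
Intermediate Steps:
-57*G - 26 = -57*87 - 26 = -4959 - 26 = -4985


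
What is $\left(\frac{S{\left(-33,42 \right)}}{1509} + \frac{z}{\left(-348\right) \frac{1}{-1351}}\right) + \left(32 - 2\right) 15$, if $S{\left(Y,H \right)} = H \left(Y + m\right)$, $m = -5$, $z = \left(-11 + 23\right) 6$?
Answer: $\frac{10626040}{14587} \approx 728.46$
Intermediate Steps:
$z = 72$ ($z = 12 \cdot 6 = 72$)
$S{\left(Y,H \right)} = H \left(-5 + Y\right)$ ($S{\left(Y,H \right)} = H \left(Y - 5\right) = H \left(-5 + Y\right)$)
$\left(\frac{S{\left(-33,42 \right)}}{1509} + \frac{z}{\left(-348\right) \frac{1}{-1351}}\right) + \left(32 - 2\right) 15 = \left(\frac{42 \left(-5 - 33\right)}{1509} + \frac{72}{\left(-348\right) \frac{1}{-1351}}\right) + \left(32 - 2\right) 15 = \left(42 \left(-38\right) \frac{1}{1509} + \frac{72}{\left(-348\right) \left(- \frac{1}{1351}\right)}\right) + 30 \cdot 15 = \left(\left(-1596\right) \frac{1}{1509} + \frac{72}{\frac{348}{1351}}\right) + 450 = \left(- \frac{532}{503} + 72 \cdot \frac{1351}{348}\right) + 450 = \left(- \frac{532}{503} + \frac{8106}{29}\right) + 450 = \frac{4061890}{14587} + 450 = \frac{10626040}{14587}$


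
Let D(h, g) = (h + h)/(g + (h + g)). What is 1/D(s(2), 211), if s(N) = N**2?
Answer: 213/4 ≈ 53.250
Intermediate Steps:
D(h, g) = 2*h/(h + 2*g) (D(h, g) = (2*h)/(g + (g + h)) = (2*h)/(h + 2*g) = 2*h/(h + 2*g))
1/D(s(2), 211) = 1/(2*2**2/(2**2 + 2*211)) = 1/(2*4/(4 + 422)) = 1/(2*4/426) = 1/(2*4*(1/426)) = 1/(4/213) = 213/4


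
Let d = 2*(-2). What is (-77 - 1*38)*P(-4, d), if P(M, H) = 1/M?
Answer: 115/4 ≈ 28.750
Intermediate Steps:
d = -4
P(M, H) = 1/M
(-77 - 1*38)*P(-4, d) = (-77 - 1*38)/(-4) = (-77 - 38)*(-¼) = -115*(-¼) = 115/4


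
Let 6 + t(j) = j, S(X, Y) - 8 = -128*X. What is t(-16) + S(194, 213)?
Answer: -24846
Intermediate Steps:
S(X, Y) = 8 - 128*X
t(j) = -6 + j
t(-16) + S(194, 213) = (-6 - 16) + (8 - 128*194) = -22 + (8 - 24832) = -22 - 24824 = -24846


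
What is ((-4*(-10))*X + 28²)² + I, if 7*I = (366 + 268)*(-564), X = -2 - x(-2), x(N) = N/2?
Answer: 3517176/7 ≈ 5.0245e+5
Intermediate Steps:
x(N) = N/2 (x(N) = N*(½) = N/2)
X = -1 (X = -2 - (-2)/2 = -2 - 1*(-1) = -2 + 1 = -1)
I = -357576/7 (I = ((366 + 268)*(-564))/7 = (634*(-564))/7 = (⅐)*(-357576) = -357576/7 ≈ -51082.)
((-4*(-10))*X + 28²)² + I = (-4*(-10)*(-1) + 28²)² - 357576/7 = (40*(-1) + 784)² - 357576/7 = (-40 + 784)² - 357576/7 = 744² - 357576/7 = 553536 - 357576/7 = 3517176/7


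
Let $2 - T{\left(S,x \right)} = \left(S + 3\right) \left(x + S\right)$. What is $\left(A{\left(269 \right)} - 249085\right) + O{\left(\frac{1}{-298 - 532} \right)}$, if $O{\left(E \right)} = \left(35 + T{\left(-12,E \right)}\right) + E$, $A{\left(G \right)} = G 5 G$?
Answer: $\frac{9349866}{83} \approx 1.1265 \cdot 10^{5}$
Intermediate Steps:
$A{\left(G \right)} = 5 G^{2}$ ($A{\left(G \right)} = 5 G G = 5 G^{2}$)
$T{\left(S,x \right)} = 2 - \left(3 + S\right) \left(S + x\right)$ ($T{\left(S,x \right)} = 2 - \left(S + 3\right) \left(x + S\right) = 2 - \left(3 + S\right) \left(S + x\right)$)
$O{\left(E \right)} = -71 + 10 E$ ($O{\left(E \right)} = \left(35 - \left(106 - 9 E\right)\right) + E = \left(35 + \left(2 - 144 + 36 - 3 E + 12 E\right)\right) + E = \left(35 + \left(-106 + 9 E\right)\right) + E = \left(-71 + 9 E\right) + E = -71 + 10 E$)
$\left(A{\left(269 \right)} - 249085\right) + O{\left(\frac{1}{-298 - 532} \right)} = \left(5 \cdot 269^{2} - 249085\right) - \left(71 - \frac{10}{-298 - 532}\right) = \left(5 \cdot 72361 - 249085\right) - \left(71 - \frac{10}{-830}\right) = \left(361805 - 249085\right) + \left(-71 + 10 \left(- \frac{1}{830}\right)\right) = 112720 - \frac{5894}{83} = \frac{9349866}{83}$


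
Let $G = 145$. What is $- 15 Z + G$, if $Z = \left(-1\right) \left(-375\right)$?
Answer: $-5480$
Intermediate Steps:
$Z = 375$
$- 15 Z + G = \left(-15\right) 375 + 145 = -5625 + 145 = -5480$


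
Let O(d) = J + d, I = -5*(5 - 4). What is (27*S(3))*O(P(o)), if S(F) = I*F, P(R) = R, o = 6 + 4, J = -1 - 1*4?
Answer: -2025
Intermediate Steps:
J = -5 (J = -1 - 4 = -5)
o = 10
I = -5 (I = -5*1 = -5)
S(F) = -5*F
O(d) = -5 + d
(27*S(3))*O(P(o)) = (27*(-5*3))*(-5 + 10) = (27*(-15))*5 = -405*5 = -2025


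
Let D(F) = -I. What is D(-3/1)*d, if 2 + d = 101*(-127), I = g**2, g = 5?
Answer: 320725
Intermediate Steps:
I = 25 (I = 5**2 = 25)
d = -12829 (d = -2 + 101*(-127) = -2 - 12827 = -12829)
D(F) = -25 (D(F) = -1*25 = -25)
D(-3/1)*d = -25*(-12829) = 320725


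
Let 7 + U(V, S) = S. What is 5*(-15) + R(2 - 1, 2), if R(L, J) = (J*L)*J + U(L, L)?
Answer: -77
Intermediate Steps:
U(V, S) = -7 + S
R(L, J) = -7 + L + L*J**2 (R(L, J) = (J*L)*J + (-7 + L) = L*J**2 + (-7 + L) = -7 + L + L*J**2)
5*(-15) + R(2 - 1, 2) = 5*(-15) + (-7 + (2 - 1) + (2 - 1)*2**2) = -75 + (-7 + 1 + 1*4) = -75 + (-7 + 1 + 4) = -75 - 2 = -77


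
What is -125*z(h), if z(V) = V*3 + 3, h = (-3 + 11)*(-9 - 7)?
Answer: 47625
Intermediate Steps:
h = -128 (h = 8*(-16) = -128)
z(V) = 3 + 3*V (z(V) = 3*V + 3 = 3 + 3*V)
-125*z(h) = -125*(3 + 3*(-128)) = -125*(3 - 384) = -125*(-381) = 47625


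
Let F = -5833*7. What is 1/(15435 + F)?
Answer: -1/25396 ≈ -3.9376e-5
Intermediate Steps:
F = -40831
1/(15435 + F) = 1/(15435 - 40831) = 1/(-25396) = -1/25396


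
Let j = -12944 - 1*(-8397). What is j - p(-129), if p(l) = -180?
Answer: -4367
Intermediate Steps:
j = -4547 (j = -12944 + 8397 = -4547)
j - p(-129) = -4547 - 1*(-180) = -4547 + 180 = -4367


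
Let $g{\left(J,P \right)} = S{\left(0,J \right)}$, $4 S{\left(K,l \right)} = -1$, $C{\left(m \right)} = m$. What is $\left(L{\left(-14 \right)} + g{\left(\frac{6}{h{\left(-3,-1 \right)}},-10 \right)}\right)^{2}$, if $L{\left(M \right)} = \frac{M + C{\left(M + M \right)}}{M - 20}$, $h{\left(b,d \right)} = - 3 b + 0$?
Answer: $\frac{4489}{4624} \approx 0.9708$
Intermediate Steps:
$h{\left(b,d \right)} = - 3 b$
$S{\left(K,l \right)} = - \frac{1}{4}$ ($S{\left(K,l \right)} = \frac{1}{4} \left(-1\right) = - \frac{1}{4}$)
$g{\left(J,P \right)} = - \frac{1}{4}$
$L{\left(M \right)} = \frac{3 M}{-20 + M}$ ($L{\left(M \right)} = \frac{M + \left(M + M\right)}{M - 20} = \frac{M + 2 M}{-20 + M} = \frac{3 M}{-20 + M}$)
$\left(L{\left(-14 \right)} + g{\left(\frac{6}{h{\left(-3,-1 \right)}},-10 \right)}\right)^{2} = \left(3 \left(-14\right) \frac{1}{-20 - 14} - \frac{1}{4}\right)^{2} = \left(3 \left(-14\right) \frac{1}{-34} - \frac{1}{4}\right)^{2} = \left(3 \left(-14\right) \left(- \frac{1}{34}\right) - \frac{1}{4}\right)^{2} = \left(\frac{21}{17} - \frac{1}{4}\right)^{2} = \left(\frac{67}{68}\right)^{2} = \frac{4489}{4624}$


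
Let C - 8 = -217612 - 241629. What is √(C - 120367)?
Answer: 60*I*√161 ≈ 761.31*I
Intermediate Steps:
C = -459233 (C = 8 + (-217612 - 241629) = 8 - 459241 = -459233)
√(C - 120367) = √(-459233 - 120367) = √(-579600) = 60*I*√161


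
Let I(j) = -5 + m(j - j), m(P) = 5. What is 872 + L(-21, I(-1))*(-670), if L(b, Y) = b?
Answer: 14942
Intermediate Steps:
I(j) = 0 (I(j) = -5 + 5 = 0)
872 + L(-21, I(-1))*(-670) = 872 - 21*(-670) = 872 + 14070 = 14942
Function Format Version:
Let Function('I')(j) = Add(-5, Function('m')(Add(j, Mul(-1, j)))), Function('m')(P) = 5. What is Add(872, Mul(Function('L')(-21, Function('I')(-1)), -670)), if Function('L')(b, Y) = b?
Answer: 14942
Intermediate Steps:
Function('I')(j) = 0 (Function('I')(j) = Add(-5, 5) = 0)
Add(872, Mul(Function('L')(-21, Function('I')(-1)), -670)) = Add(872, Mul(-21, -670)) = Add(872, 14070) = 14942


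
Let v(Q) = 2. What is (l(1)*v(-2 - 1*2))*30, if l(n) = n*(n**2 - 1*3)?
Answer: -120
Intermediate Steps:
l(n) = n*(-3 + n**2) (l(n) = n*(n**2 - 3) = n*(-3 + n**2))
(l(1)*v(-2 - 1*2))*30 = ((1*(-3 + 1**2))*2)*30 = ((1*(-3 + 1))*2)*30 = ((1*(-2))*2)*30 = -2*2*30 = -4*30 = -120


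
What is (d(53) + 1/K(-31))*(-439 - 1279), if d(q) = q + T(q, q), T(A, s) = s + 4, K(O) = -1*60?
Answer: -5668541/30 ≈ -1.8895e+5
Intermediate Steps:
K(O) = -60
T(A, s) = 4 + s
d(q) = 4 + 2*q (d(q) = q + (4 + q) = 4 + 2*q)
(d(53) + 1/K(-31))*(-439 - 1279) = ((4 + 2*53) + 1/(-60))*(-439 - 1279) = ((4 + 106) - 1/60)*(-1718) = (110 - 1/60)*(-1718) = (6599/60)*(-1718) = -5668541/30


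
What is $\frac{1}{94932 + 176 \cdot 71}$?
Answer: $\frac{1}{107428} \approx 9.3086 \cdot 10^{-6}$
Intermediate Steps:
$\frac{1}{94932 + 176 \cdot 71} = \frac{1}{94932 + 12496} = \frac{1}{107428}$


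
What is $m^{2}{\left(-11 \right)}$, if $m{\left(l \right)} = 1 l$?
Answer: $121$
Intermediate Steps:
$m{\left(l \right)} = l$
$m^{2}{\left(-11 \right)} = \left(-11\right)^{2} = 121$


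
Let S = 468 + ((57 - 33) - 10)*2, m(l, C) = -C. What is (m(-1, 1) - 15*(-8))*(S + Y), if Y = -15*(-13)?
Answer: 82229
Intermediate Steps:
Y = 195
S = 496 (S = 468 + (24 - 10)*2 = 468 + 14*2 = 468 + 28 = 496)
(m(-1, 1) - 15*(-8))*(S + Y) = (-1*1 - 15*(-8))*(496 + 195) = (-1 + 120)*691 = 119*691 = 82229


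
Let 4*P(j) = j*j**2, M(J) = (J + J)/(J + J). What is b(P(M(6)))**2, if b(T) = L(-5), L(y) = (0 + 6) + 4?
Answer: 100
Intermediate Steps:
M(J) = 1 (M(J) = (2*J)/((2*J)) = (2*J)*(1/(2*J)) = 1)
P(j) = j**3/4 (P(j) = (j*j**2)/4 = j**3/4)
L(y) = 10 (L(y) = 6 + 4 = 10)
b(T) = 10
b(P(M(6)))**2 = 10**2 = 100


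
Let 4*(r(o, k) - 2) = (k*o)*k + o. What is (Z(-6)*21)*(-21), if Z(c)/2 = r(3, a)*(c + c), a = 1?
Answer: 37044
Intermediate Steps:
r(o, k) = 2 + o/4 + o*k**2/4 (r(o, k) = 2 + ((k*o)*k + o)/4 = 2 + (o*k**2 + o)/4 = 2 + (o + o*k**2)/4 = 2 + (o/4 + o*k**2/4) = 2 + o/4 + o*k**2/4)
Z(c) = 14*c (Z(c) = 2*((2 + (1/4)*3 + (1/4)*3*1**2)*(c + c)) = 2*((2 + 3/4 + (1/4)*3*1)*(2*c)) = 2*((2 + 3/4 + 3/4)*(2*c)) = 2*(7*(2*c)/2) = 2*(7*c) = 14*c)
(Z(-6)*21)*(-21) = ((14*(-6))*21)*(-21) = -84*21*(-21) = -1764*(-21) = 37044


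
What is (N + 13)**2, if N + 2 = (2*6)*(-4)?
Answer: 1369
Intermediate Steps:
N = -50 (N = -2 + (2*6)*(-4) = -2 + 12*(-4) = -2 - 48 = -50)
(N + 13)**2 = (-50 + 13)**2 = (-37)**2 = 1369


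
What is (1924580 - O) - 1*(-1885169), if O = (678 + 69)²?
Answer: 3251740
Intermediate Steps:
O = 558009 (O = 747² = 558009)
(1924580 - O) - 1*(-1885169) = (1924580 - 1*558009) - 1*(-1885169) = (1924580 - 558009) + 1885169 = 1366571 + 1885169 = 3251740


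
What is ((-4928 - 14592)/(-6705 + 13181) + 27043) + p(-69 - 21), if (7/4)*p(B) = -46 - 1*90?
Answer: 305563423/11333 ≈ 26962.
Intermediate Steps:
p(B) = -544/7 (p(B) = 4*(-46 - 1*90)/7 = 4*(-46 - 90)/7 = (4/7)*(-136) = -544/7)
((-4928 - 14592)/(-6705 + 13181) + 27043) + p(-69 - 21) = ((-4928 - 14592)/(-6705 + 13181) + 27043) - 544/7 = (-19520/6476 + 27043) - 544/7 = (-19520*1/6476 + 27043) - 544/7 = (-4880/1619 + 27043) - 544/7 = 43777737/1619 - 544/7 = 305563423/11333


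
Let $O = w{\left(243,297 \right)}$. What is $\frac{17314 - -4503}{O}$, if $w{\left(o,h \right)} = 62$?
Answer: $\frac{21817}{62} \approx 351.89$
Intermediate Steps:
$O = 62$
$\frac{17314 - -4503}{O} = \frac{17314 - -4503}{62} = \left(17314 + 4503\right) \frac{1}{62} = 21817 \cdot \frac{1}{62} = \frac{21817}{62}$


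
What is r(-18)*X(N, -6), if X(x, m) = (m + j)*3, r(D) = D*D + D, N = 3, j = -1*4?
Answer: -9180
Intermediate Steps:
j = -4
r(D) = D + D**2 (r(D) = D**2 + D = D + D**2)
X(x, m) = -12 + 3*m (X(x, m) = (m - 4)*3 = (-4 + m)*3 = -12 + 3*m)
r(-18)*X(N, -6) = (-18*(1 - 18))*(-12 + 3*(-6)) = (-18*(-17))*(-12 - 18) = 306*(-30) = -9180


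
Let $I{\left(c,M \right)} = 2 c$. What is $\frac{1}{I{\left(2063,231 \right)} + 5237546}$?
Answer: $\frac{1}{5241672} \approx 1.9078 \cdot 10^{-7}$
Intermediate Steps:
$\frac{1}{I{\left(2063,231 \right)} + 5237546} = \frac{1}{2 \cdot 2063 + 5237546} = \frac{1}{4126 + 5237546} = \frac{1}{5241672}$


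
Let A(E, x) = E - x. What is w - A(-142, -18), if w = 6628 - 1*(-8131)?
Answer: 14883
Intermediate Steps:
w = 14759 (w = 6628 + 8131 = 14759)
w - A(-142, -18) = 14759 - (-142 - 1*(-18)) = 14759 - (-142 + 18) = 14759 - 1*(-124) = 14759 + 124 = 14883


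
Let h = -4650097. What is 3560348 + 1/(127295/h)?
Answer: 453209848563/127295 ≈ 3.5603e+6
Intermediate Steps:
3560348 + 1/(127295/h) = 3560348 + 1/(127295/(-4650097)) = 3560348 + 1/(127295*(-1/4650097)) = 3560348 + 1/(-127295/4650097) = 3560348 - 4650097/127295 = 453209848563/127295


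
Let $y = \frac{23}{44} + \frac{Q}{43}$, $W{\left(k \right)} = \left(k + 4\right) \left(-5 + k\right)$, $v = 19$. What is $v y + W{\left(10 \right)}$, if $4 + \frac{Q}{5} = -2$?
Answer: $\frac{126151}{1892} \approx 66.676$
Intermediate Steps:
$Q = -30$ ($Q = -20 + 5 \left(-2\right) = -20 - 10 = -30$)
$W{\left(k \right)} = \left(-5 + k\right) \left(4 + k\right)$ ($W{\left(k \right)} = \left(4 + k\right) \left(-5 + k\right) = \left(-5 + k\right) \left(4 + k\right)$)
$y = - \frac{331}{1892}$ ($y = \frac{23}{44} - \frac{30}{43} = - \frac{331}{1892} \approx -0.17495$)
$v y + W{\left(10 \right)} = 19 \left(- \frac{331}{1892}\right) - \left(30 - 100\right) = - \frac{6289}{1892} - -70 = - \frac{6289}{1892} + 70 = \frac{126151}{1892}$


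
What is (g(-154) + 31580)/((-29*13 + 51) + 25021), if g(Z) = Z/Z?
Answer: 2871/2245 ≈ 1.2788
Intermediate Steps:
g(Z) = 1
(g(-154) + 31580)/((-29*13 + 51) + 25021) = (1 + 31580)/((-29*13 + 51) + 25021) = 31581/((-377 + 51) + 25021) = 31581/(-326 + 25021) = 31581/24695 = 31581*(1/24695) = 2871/2245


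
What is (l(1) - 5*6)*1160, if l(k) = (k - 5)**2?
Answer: -16240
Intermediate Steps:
l(k) = (-5 + k)**2
(l(1) - 5*6)*1160 = ((-5 + 1)**2 - 5*6)*1160 = ((-4)**2 - 30)*1160 = (16 - 30)*1160 = -14*1160 = -16240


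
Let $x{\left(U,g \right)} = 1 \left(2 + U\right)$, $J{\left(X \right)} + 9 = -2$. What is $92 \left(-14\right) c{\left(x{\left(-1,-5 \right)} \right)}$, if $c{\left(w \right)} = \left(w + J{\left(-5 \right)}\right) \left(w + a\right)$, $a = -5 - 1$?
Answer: $-64400$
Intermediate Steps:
$J{\left(X \right)} = -11$ ($J{\left(X \right)} = -9 - 2 = -11$)
$a = -6$ ($a = -5 - 1 = -6$)
$x{\left(U,g \right)} = 2 + U$
$c{\left(w \right)} = \left(-11 + w\right) \left(-6 + w\right)$ ($c{\left(w \right)} = \left(w - 11\right) \left(w - 6\right) = \left(-11 + w\right) \left(-6 + w\right)$)
$92 \left(-14\right) c{\left(x{\left(-1,-5 \right)} \right)} = 92 \left(-14\right) \left(66 + \left(2 - 1\right)^{2} - 17 \left(2 - 1\right)\right) = - 1288 \left(66 + 1^{2} - 17\right) = - 1288 \left(66 + 1 - 17\right) = \left(-1288\right) 50 = -64400$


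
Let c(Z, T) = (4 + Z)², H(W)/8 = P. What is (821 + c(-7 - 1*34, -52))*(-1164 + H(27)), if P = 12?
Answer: -2338920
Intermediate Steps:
H(W) = 96 (H(W) = 8*12 = 96)
(821 + c(-7 - 1*34, -52))*(-1164 + H(27)) = (821 + (4 + (-7 - 1*34))²)*(-1164 + 96) = (821 + (4 + (-7 - 34))²)*(-1068) = (821 + (4 - 41)²)*(-1068) = (821 + (-37)²)*(-1068) = (821 + 1369)*(-1068) = 2190*(-1068) = -2338920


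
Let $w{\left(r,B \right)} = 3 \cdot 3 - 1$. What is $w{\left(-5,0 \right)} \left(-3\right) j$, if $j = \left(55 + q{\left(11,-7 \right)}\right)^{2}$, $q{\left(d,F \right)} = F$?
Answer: $-55296$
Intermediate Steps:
$w{\left(r,B \right)} = 8$ ($w{\left(r,B \right)} = 9 - 1 = 8$)
$j = 2304$ ($j = \left(55 - 7\right)^{2} = 48^{2} = 2304$)
$w{\left(-5,0 \right)} \left(-3\right) j = 8 \left(-3\right) 2304 = \left(-24\right) 2304 = -55296$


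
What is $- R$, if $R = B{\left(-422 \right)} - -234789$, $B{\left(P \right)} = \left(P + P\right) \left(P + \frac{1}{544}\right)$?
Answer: $- \frac{80369941}{136} \approx -5.9096 \cdot 10^{5}$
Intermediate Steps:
$B{\left(P \right)} = 2 P \left(\frac{1}{544} + P\right)$ ($B{\left(P \right)} = 2 P \left(P + \frac{1}{544}\right) = 2 P \left(\frac{1}{544} + P\right)$)
$R = \frac{80369941}{136}$ ($R = \frac{1}{272} \left(-422\right) \left(1 + 544 \left(-422\right)\right) - -234789 = \frac{1}{272} \left(-422\right) \left(1 - 229568\right) + 234789 = \frac{1}{272} \left(-422\right) \left(-229567\right) + 234789 = \frac{48438637}{136} + 234789 = \frac{80369941}{136} \approx 5.9096 \cdot 10^{5}$)
$- R = \left(-1\right) \frac{80369941}{136} = - \frac{80369941}{136}$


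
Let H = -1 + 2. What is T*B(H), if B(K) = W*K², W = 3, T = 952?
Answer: 2856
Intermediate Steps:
H = 1
B(K) = 3*K²
T*B(H) = 952*(3*1²) = 952*(3*1) = 952*3 = 2856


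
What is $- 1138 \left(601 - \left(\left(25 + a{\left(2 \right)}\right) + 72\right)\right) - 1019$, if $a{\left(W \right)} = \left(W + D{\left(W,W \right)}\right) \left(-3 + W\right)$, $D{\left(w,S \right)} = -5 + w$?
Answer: $-573433$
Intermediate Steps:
$a{\left(W \right)} = \left(-5 + 2 W\right) \left(-3 + W\right)$ ($a{\left(W \right)} = \left(W + \left(-5 + W\right)\right) \left(-3 + W\right) = \left(-5 + 2 W\right) \left(-3 + W\right)$)
$- 1138 \left(601 - \left(\left(25 + a{\left(2 \right)}\right) + 72\right)\right) - 1019 = - 1138 \left(601 - \left(\left(25 + \left(15 - 22 + 2 \cdot 2^{2}\right)\right) + 72\right)\right) - 1019 = - 1138 \left(601 - \left(\left(25 + \left(15 - 22 + 2 \cdot 4\right)\right) + 72\right)\right) - 1019 = - 1138 \left(601 - \left(\left(25 + \left(15 - 22 + 8\right)\right) + 72\right)\right) - 1019 = - 1138 \left(601 - \left(\left(25 + 1\right) + 72\right)\right) - 1019 = - 1138 \left(601 - \left(26 + 72\right)\right) - 1019 = - 1138 \left(601 - 98\right) - 1019 = \left(-1138\right) 503 - 1019 = -572414 - 1019 = -573433$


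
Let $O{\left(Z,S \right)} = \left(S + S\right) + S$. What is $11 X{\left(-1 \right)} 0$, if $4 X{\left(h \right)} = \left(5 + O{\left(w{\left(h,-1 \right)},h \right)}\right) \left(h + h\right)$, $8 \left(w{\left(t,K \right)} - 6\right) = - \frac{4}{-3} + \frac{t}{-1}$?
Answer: $0$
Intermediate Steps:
$w{\left(t,K \right)} = \frac{37}{6} - \frac{t}{8}$ ($w{\left(t,K \right)} = 6 + \frac{- \frac{4}{-3} + \frac{t}{-1}}{8} = 6 + \frac{\left(-4\right) \left(- \frac{1}{3}\right) + t \left(-1\right)}{8} = 6 + \frac{\frac{4}{3} - t}{8} = 6 - \left(- \frac{1}{6} + \frac{t}{8}\right) = \frac{37}{6} - \frac{t}{8}$)
$O{\left(Z,S \right)} = 3 S$ ($O{\left(Z,S \right)} = 2 S + S = 3 S$)
$X{\left(h \right)} = \frac{h \left(5 + 3 h\right)}{2}$ ($X{\left(h \right)} = \frac{\left(5 + 3 h\right) \left(h + h\right)}{4} = \frac{\left(5 + 3 h\right) 2 h}{4} = \frac{2 h \left(5 + 3 h\right)}{4} = \frac{h \left(5 + 3 h\right)}{2}$)
$11 X{\left(-1 \right)} 0 = 11 \cdot \frac{1}{2} \left(-1\right) \left(5 + 3 \left(-1\right)\right) 0 = 11 \cdot \frac{1}{2} \left(-1\right) \left(5 - 3\right) 0 = 11 \cdot \frac{1}{2} \left(-1\right) 2 \cdot 0 = 11 \left(-1\right) 0 = \left(-11\right) 0 = 0$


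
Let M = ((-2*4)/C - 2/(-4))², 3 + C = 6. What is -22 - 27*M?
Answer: -595/4 ≈ -148.75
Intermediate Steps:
C = 3 (C = -3 + 6 = 3)
M = 169/36 (M = (-2*4/3 - 2/(-4))² = (-8*⅓ - 2*(-¼))² = (-8/3 + ½)² = (-13/6)² = 169/36 ≈ 4.6944)
-22 - 27*M = -22 - 27*169/36 = -22 - 507/4 = -595/4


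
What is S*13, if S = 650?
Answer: 8450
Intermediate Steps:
S*13 = 650*13 = 8450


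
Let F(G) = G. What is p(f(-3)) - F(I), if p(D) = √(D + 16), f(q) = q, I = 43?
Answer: -43 + √13 ≈ -39.394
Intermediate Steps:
p(D) = √(16 + D)
p(f(-3)) - F(I) = √(16 - 3) - 1*43 = √13 - 43 = -43 + √13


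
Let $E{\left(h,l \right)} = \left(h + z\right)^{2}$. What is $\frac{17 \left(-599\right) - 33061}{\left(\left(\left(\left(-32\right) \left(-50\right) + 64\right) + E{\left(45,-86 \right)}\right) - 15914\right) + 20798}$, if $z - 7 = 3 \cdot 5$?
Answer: $- \frac{43244}{11037} \approx -3.9181$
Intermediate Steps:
$z = 22$ ($z = 7 + 3 \cdot 5 = 7 + 15 = 22$)
$E{\left(h,l \right)} = \left(22 + h\right)^{2}$ ($E{\left(h,l \right)} = \left(h + 22\right)^{2} = \left(22 + h\right)^{2}$)
$\frac{17 \left(-599\right) - 33061}{\left(\left(\left(\left(-32\right) \left(-50\right) + 64\right) + E{\left(45,-86 \right)}\right) - 15914\right) + 20798} = \frac{17 \left(-599\right) - 33061}{\left(\left(\left(\left(-32\right) \left(-50\right) + 64\right) + \left(22 + 45\right)^{2}\right) - 15914\right) + 20798} = \frac{-10183 - 33061}{\left(\left(\left(1600 + 64\right) + 67^{2}\right) - 15914\right) + 20798} = - \frac{43244}{\left(\left(1664 + 4489\right) - 15914\right) + 20798} = - \frac{43244}{\left(6153 - 15914\right) + 20798} = - \frac{43244}{-9761 + 20798} = - \frac{43244}{11037}$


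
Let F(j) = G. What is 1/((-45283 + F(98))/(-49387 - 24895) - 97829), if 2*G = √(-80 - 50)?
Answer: -215919604474236/21123067359505346023 + 74282*I*√130/105615336797526730115 ≈ -1.0222e-5 + 8.0192e-15*I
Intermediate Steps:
G = I*√130/2 (G = √(-80 - 50)/2 = √(-130)/2 = (I*√130)/2 = I*√130/2 ≈ 5.7009*I)
F(j) = I*√130/2
1/((-45283 + F(98))/(-49387 - 24895) - 97829) = 1/((-45283 + I*√130/2)/(-49387 - 24895) - 97829) = 1/((-45283 + I*√130/2)/(-74282) - 97829) = 1/((-45283 + I*√130/2)*(-1/74282) - 97829) = 1/((45283/74282 - I*√130/148564) - 97829) = 1/(-7266888495/74282 - I*√130/148564)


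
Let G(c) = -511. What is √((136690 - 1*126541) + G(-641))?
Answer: √9638 ≈ 98.173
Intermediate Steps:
√((136690 - 1*126541) + G(-641)) = √((136690 - 1*126541) - 511) = √((136690 - 126541) - 511) = √(10149 - 511) = √9638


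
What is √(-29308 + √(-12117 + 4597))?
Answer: 2*√(-7327 + I*√470) ≈ 0.25327 + 171.2*I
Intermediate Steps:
√(-29308 + √(-12117 + 4597)) = √(-29308 + √(-7520)) = √(-29308 + 4*I*√470)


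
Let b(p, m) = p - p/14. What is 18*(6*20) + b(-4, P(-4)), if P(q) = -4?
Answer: 15094/7 ≈ 2156.3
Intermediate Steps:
b(p, m) = 13*p/14 (b(p, m) = p - p/14 = 13*p/14)
18*(6*20) + b(-4, P(-4)) = 18*(6*20) + (13/14)*(-4) = 18*120 - 26/7 = 2160 - 26/7 = 15094/7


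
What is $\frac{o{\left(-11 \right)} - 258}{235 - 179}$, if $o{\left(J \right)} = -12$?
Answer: $- \frac{135}{28} \approx -4.8214$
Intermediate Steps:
$\frac{o{\left(-11 \right)} - 258}{235 - 179} = \frac{-12 - 258}{235 - 179} = - \frac{270}{56} = \left(-270\right) \frac{1}{56} = - \frac{135}{28}$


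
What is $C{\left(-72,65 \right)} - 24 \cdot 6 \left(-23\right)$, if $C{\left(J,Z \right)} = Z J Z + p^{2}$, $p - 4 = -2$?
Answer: $-300884$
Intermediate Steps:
$p = 2$ ($p = 4 - 2 = 2$)
$C{\left(J,Z \right)} = 4 + J Z^{2}$ ($C{\left(J,Z \right)} = Z J Z + 2^{2} = J Z Z + 4 = J Z^{2} + 4 = 4 + J Z^{2}$)
$C{\left(-72,65 \right)} - 24 \cdot 6 \left(-23\right) = \left(4 - 72 \cdot 65^{2}\right) - 24 \cdot 6 \left(-23\right) = \left(4 - 304200\right) - 144 \left(-23\right) = \left(4 - 304200\right) - -3312 = -304196 + 3312 = -300884$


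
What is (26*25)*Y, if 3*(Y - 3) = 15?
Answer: 5200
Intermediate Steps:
Y = 8 (Y = 3 + (⅓)*15 = 3 + 5 = 8)
(26*25)*Y = (26*25)*8 = 650*8 = 5200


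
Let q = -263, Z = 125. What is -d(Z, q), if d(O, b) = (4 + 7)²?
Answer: -121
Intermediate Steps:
d(O, b) = 121 (d(O, b) = 11² = 121)
-d(Z, q) = -1*121 = -121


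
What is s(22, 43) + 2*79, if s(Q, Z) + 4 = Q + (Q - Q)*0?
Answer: 176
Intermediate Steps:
s(Q, Z) = -4 + Q (s(Q, Z) = -4 + (Q + (Q - Q)*0) = -4 + (Q + 0*0) = -4 + (Q + 0) = -4 + Q)
s(22, 43) + 2*79 = (-4 + 22) + 2*79 = 18 + 158 = 176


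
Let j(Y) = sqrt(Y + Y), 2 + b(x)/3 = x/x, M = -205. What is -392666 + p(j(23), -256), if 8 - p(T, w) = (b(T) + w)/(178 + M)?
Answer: -10602025/27 ≈ -3.9267e+5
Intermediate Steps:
b(x) = -3 (b(x) = -6 + 3*(x/x) = -6 + 3*1 = -6 + 3 = -3)
j(Y) = sqrt(2)*sqrt(Y) (j(Y) = sqrt(2*Y) = sqrt(2)*sqrt(Y))
p(T, w) = 71/9 + w/27 (p(T, w) = 8 - (-3 + w)/(178 - 205) = 8 - (-3 + w)/(-27) = 8 - (-3 + w)*(-1)/27 = 8 - (1/9 - w/27) = 8 + (-1/9 + w/27) = 71/9 + w/27)
-392666 + p(j(23), -256) = -392666 + (71/9 + (1/27)*(-256)) = -392666 + (71/9 - 256/27) = -392666 - 43/27 = -10602025/27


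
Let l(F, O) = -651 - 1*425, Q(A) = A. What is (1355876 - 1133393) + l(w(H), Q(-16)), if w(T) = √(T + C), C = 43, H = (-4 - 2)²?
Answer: 221407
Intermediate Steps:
H = 36 (H = (-6)² = 36)
w(T) = √(43 + T) (w(T) = √(T + 43) = √(43 + T))
l(F, O) = -1076 (l(F, O) = -651 - 425 = -1076)
(1355876 - 1133393) + l(w(H), Q(-16)) = (1355876 - 1133393) - 1076 = 222483 - 1076 = 221407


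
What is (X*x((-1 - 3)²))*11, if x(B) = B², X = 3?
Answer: 8448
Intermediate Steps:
(X*x((-1 - 3)²))*11 = (3*((-1 - 3)²)²)*11 = (3*((-4)²)²)*11 = (3*16²)*11 = (3*256)*11 = 768*11 = 8448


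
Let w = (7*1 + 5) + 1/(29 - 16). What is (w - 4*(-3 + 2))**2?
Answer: 43681/169 ≈ 258.47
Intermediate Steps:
w = 157/13 (w = (7 + 5) + 1/13 = 12 + 1/13 = 157/13 ≈ 12.077)
(w - 4*(-3 + 2))**2 = (157/13 - 4*(-3 + 2))**2 = (157/13 - 4*(-1))**2 = (157/13 + 4)**2 = (209/13)**2 = 43681/169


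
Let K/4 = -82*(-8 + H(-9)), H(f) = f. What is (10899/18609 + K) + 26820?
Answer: 200956021/6203 ≈ 32397.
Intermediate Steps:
K = 5576 (K = 4*(-82*(-8 - 9)) = 4*(-82*(-17)) = 4*1394 = 5576)
(10899/18609 + K) + 26820 = (10899/18609 + 5576) + 26820 = (10899*(1/18609) + 5576) + 26820 = (3633/6203 + 5576) + 26820 = 34591561/6203 + 26820 = 200956021/6203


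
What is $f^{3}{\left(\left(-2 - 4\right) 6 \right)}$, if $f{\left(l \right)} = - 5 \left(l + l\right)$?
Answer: $46656000$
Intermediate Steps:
$f{\left(l \right)} = - 10 l$ ($f{\left(l \right)} = - 5 \cdot 2 l = - 10 l$)
$f^{3}{\left(\left(-2 - 4\right) 6 \right)} = \left(- 10 \left(-2 - 4\right) 6\right)^{3} = \left(- 10 \left(\left(-6\right) 6\right)\right)^{3} = \left(\left(-10\right) \left(-36\right)\right)^{3} = 360^{3} = 46656000$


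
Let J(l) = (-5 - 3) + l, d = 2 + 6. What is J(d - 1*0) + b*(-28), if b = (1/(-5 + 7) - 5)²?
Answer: -567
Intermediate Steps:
d = 8
J(l) = -8 + l
b = 81/4 (b = (1/2 - 5)² = (½ - 5)² = (-9/2)² = 81/4 ≈ 20.250)
J(d - 1*0) + b*(-28) = (-8 + (8 - 1*0)) + (81/4)*(-28) = (-8 + (8 + 0)) - 567 = (-8 + 8) - 567 = 0 - 567 = -567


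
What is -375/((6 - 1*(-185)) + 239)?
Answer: -75/86 ≈ -0.87209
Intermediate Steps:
-375/((6 - 1*(-185)) + 239) = -375/((6 + 185) + 239) = -375/(191 + 239) = -375/430 = -375*1/430 = -75/86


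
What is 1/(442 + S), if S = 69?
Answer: 1/511 ≈ 0.0019569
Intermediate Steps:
1/(442 + S) = 1/(442 + 69) = 1/511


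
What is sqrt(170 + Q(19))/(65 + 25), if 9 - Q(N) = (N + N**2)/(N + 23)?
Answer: sqrt(74949)/1890 ≈ 0.14485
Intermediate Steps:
Q(N) = 9 - (N + N**2)/(23 + N) (Q(N) = 9 - (N + N**2)/(N + 23) = 9 - (N + N**2)/(23 + N))
sqrt(170 + Q(19))/(65 + 25) = sqrt(170 + (207 - 1*19**2 + 8*19)/(23 + 19))/(65 + 25) = sqrt(170 + (207 - 1*361 + 152)/42)/90 = sqrt(170 + (207 - 361 + 152)/42)*(1/90) = sqrt(170 + (1/42)*(-2))*(1/90) = sqrt(170 - 1/21)*(1/90) = sqrt(3569/21)*(1/90) = (sqrt(74949)/21)*(1/90) = sqrt(74949)/1890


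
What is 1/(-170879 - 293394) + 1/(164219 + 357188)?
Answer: -57134/242075192111 ≈ -2.3602e-7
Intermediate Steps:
1/(-170879 - 293394) + 1/(164219 + 357188) = 1/(-464273) + 1/521407 = -1/464273 + 1/521407 = -57134/242075192111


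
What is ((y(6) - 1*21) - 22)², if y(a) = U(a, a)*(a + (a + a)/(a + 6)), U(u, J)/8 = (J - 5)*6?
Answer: 85849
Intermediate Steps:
U(u, J) = -240 + 48*J (U(u, J) = 8*((J - 5)*6) = 8*((-5 + J)*6) = 8*(-30 + 6*J) = -240 + 48*J)
y(a) = (-240 + 48*a)*(a + 2*a/(6 + a)) (y(a) = (-240 + 48*a)*(a + (a + a)/(a + 6)) = (-240 + 48*a)*(a + (2*a)/(6 + a)) = (-240 + 48*a)*(a + 2*a/(6 + a)))
((y(6) - 1*21) - 22)² = ((48*6*(-5 + 6)*(8 + 6)/(6 + 6) - 1*21) - 22)² = ((48*6*1*14/12 - 21) - 22)² = ((48*6*(1/12)*1*14 - 21) - 22)² = ((336 - 21) - 22)² = (315 - 22)² = 293² = 85849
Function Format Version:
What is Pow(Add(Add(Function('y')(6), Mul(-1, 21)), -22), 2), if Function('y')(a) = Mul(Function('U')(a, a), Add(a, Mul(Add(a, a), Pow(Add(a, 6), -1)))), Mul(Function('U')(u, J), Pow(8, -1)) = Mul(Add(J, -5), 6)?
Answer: 85849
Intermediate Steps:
Function('U')(u, J) = Add(-240, Mul(48, J)) (Function('U')(u, J) = Mul(8, Mul(Add(J, -5), 6)) = Mul(8, Mul(Add(-5, J), 6)) = Mul(8, Add(-30, Mul(6, J))) = Add(-240, Mul(48, J)))
Function('y')(a) = Mul(Add(-240, Mul(48, a)), Add(a, Mul(2, a, Pow(Add(6, a), -1)))) (Function('y')(a) = Mul(Add(-240, Mul(48, a)), Add(a, Mul(Add(a, a), Pow(Add(a, 6), -1)))) = Mul(Add(-240, Mul(48, a)), Add(a, Mul(Mul(2, a), Pow(Add(6, a), -1)))) = Mul(Add(-240, Mul(48, a)), Add(a, Mul(2, a, Pow(Add(6, a), -1)))))
Pow(Add(Add(Function('y')(6), Mul(-1, 21)), -22), 2) = Pow(Add(Add(Mul(48, 6, Pow(Add(6, 6), -1), Add(-5, 6), Add(8, 6)), Mul(-1, 21)), -22), 2) = Pow(Add(Add(Mul(48, 6, Pow(12, -1), 1, 14), -21), -22), 2) = Pow(Add(Add(Mul(48, 6, Rational(1, 12), 1, 14), -21), -22), 2) = Pow(Add(Add(336, -21), -22), 2) = Pow(Add(315, -22), 2) = Pow(293, 2) = 85849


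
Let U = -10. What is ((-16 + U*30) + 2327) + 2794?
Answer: 4805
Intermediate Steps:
((-16 + U*30) + 2327) + 2794 = ((-16 - 10*30) + 2327) + 2794 = ((-16 - 300) + 2327) + 2794 = (-316 + 2327) + 2794 = 2011 + 2794 = 4805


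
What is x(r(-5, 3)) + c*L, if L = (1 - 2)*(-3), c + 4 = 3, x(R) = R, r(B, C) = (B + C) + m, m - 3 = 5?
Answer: 3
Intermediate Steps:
m = 8 (m = 3 + 5 = 8)
r(B, C) = 8 + B + C (r(B, C) = (B + C) + 8 = 8 + B + C)
c = -1 (c = -4 + 3 = -1)
L = 3 (L = -1*(-3) = 3)
x(r(-5, 3)) + c*L = (8 - 5 + 3) - 1*3 = 6 - 3 = 3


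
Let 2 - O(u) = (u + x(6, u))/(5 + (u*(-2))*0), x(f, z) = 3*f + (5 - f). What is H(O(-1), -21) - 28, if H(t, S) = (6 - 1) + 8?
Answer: -15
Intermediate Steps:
x(f, z) = 5 + 2*f
O(u) = -7/5 - u/5 (O(u) = 2 - (u + (5 + 2*6))/(5 + (u*(-2))*0) = 2 - (u + (5 + 12))/(5 - 2*u*0) = 2 - (u + 17)/(5 + 0) = 2 - (17 + u)/5 = 2 - (17/5 + u/5) = 2 + (-17/5 - u/5) = -7/5 - u/5)
H(t, S) = 13 (H(t, S) = 5 + 8 = 13)
H(O(-1), -21) - 28 = 13 - 28 = -15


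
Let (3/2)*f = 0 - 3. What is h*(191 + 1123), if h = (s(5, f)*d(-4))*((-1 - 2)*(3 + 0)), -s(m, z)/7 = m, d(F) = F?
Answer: -1655640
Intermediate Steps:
f = -2 (f = 2*(0 - 3)/3 = (⅔)*(-3) = -2)
s(m, z) = -7*m
h = -1260 (h = (-7*5*(-4))*((-1 - 2)*(3 + 0)) = (-35*(-4))*(-3*3) = 140*(-9) = -1260)
h*(191 + 1123) = -1260*(191 + 1123) = -1260*1314 = -1655640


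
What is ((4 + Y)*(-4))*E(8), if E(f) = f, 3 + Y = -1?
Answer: 0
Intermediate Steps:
Y = -4 (Y = -3 - 1 = -4)
((4 + Y)*(-4))*E(8) = ((4 - 4)*(-4))*8 = (0*(-4))*8 = 0*8 = 0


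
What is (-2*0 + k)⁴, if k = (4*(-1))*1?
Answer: 256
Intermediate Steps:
k = -4 (k = -4*1 = -4)
(-2*0 + k)⁴ = (-2*0 - 4)⁴ = (0 - 4)⁴ = (-4)⁴ = 256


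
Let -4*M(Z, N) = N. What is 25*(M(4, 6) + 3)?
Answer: 75/2 ≈ 37.500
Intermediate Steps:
M(Z, N) = -N/4
25*(M(4, 6) + 3) = 25*(-¼*6 + 3) = 25*(-3/2 + 3) = 25*(3/2) = 75/2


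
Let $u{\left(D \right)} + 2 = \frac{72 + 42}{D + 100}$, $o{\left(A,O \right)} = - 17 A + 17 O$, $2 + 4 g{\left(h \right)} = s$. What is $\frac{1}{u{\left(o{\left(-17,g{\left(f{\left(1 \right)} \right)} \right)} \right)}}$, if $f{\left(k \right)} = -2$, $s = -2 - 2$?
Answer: $- \frac{727}{1226} \approx -0.59299$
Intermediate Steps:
$s = -4$
$g{\left(h \right)} = - \frac{3}{2}$ ($g{\left(h \right)} = - \frac{1}{2} + \frac{1}{4} \left(-4\right) = - \frac{1}{2} - 1 = - \frac{3}{2}$)
$u{\left(D \right)} = -2 + \frac{114}{100 + D}$ ($u{\left(D \right)} = -2 + \frac{72 + 42}{D + 100} = -2 + \frac{114}{100 + D}$)
$\frac{1}{u{\left(o{\left(-17,g{\left(f{\left(1 \right)} \right)} \right)} \right)}} = \frac{1}{2 \frac{1}{100 + \left(\left(-17\right) \left(-17\right) + 17 \left(- \frac{3}{2}\right)\right)} \left(-43 - \left(\left(-17\right) \left(-17\right) + 17 \left(- \frac{3}{2}\right)\right)\right)} = \frac{1}{2 \frac{1}{100 + \left(289 - \frac{51}{2}\right)} \left(-43 - \left(289 - \frac{51}{2}\right)\right)} = \frac{1}{2 \frac{1}{100 + \frac{527}{2}} \left(-43 - \frac{527}{2}\right)} = \frac{1}{2 \frac{1}{\frac{727}{2}} \left(-43 - \frac{527}{2}\right)} = \frac{1}{2 \cdot \frac{2}{727} \left(- \frac{613}{2}\right)} = \frac{1}{- \frac{1226}{727}} = - \frac{727}{1226}$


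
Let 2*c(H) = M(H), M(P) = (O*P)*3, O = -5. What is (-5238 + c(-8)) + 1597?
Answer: -3581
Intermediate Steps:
M(P) = -15*P (M(P) = -5*P*3 = -15*P)
c(H) = -15*H/2 (c(H) = (-15*H)/2 = -15*H/2)
(-5238 + c(-8)) + 1597 = (-5238 - 15/2*(-8)) + 1597 = (-5238 + 60) + 1597 = -5178 + 1597 = -3581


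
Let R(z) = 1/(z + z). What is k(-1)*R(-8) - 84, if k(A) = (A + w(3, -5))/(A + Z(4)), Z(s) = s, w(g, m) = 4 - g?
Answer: -84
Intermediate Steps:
R(z) = 1/(2*z)
k(A) = (1 + A)/(4 + A) (k(A) = (A + (4 - 1*3))/(A + 4) = (A + (4 - 3))/(4 + A) = (A + 1)/(4 + A) = (1 + A)/(4 + A))
k(-1)*R(-8) - 84 = ((1 - 1)/(4 - 1))*((½)/(-8)) - 84 = (0/3)*((½)*(-⅛)) - 84 = ((⅓)*0)*(-1/16) - 84 = 0*(-1/16) - 84 = 0 - 84 = -84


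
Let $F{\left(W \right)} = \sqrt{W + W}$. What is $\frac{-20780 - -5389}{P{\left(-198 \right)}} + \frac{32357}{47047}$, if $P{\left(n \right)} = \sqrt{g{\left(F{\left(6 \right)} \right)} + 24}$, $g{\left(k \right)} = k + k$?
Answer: $\frac{2489}{3619} - \frac{15391}{2 \sqrt{6 + \sqrt{3}}} \approx -2766.8$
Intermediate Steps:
$F{\left(W \right)} = \sqrt{2} \sqrt{W}$ ($F{\left(W \right)} = \sqrt{2 W} = \sqrt{2} \sqrt{W}$)
$g{\left(k \right)} = 2 k$
$P{\left(n \right)} = \sqrt{24 + 4 \sqrt{3}}$ ($P{\left(n \right)} = \sqrt{2 \sqrt{2} \sqrt{6} + 24} = \sqrt{2 \cdot 2 \sqrt{3} + 24} = \sqrt{4 \sqrt{3} + 24} = \sqrt{24 + 4 \sqrt{3}}$)
$\frac{-20780 - -5389}{P{\left(-198 \right)}} + \frac{32357}{47047} = \frac{-20780 - -5389}{2 \sqrt{6 + \sqrt{3}}} + \frac{32357}{47047} = \left(-20780 + 5389\right) \frac{1}{2 \sqrt{6 + \sqrt{3}}} + 32357 \cdot \frac{1}{47047} = - 15391 \frac{1}{2 \sqrt{6 + \sqrt{3}}} + \frac{2489}{3619} = - \frac{15391}{2 \sqrt{6 + \sqrt{3}}} + \frac{2489}{3619} = \frac{2489}{3619} - \frac{15391}{2 \sqrt{6 + \sqrt{3}}}$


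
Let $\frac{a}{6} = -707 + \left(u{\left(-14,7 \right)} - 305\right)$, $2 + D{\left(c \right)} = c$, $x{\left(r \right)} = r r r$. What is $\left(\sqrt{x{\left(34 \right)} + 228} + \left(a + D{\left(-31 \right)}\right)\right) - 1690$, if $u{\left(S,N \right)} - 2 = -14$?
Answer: $-7867 + 2 \sqrt{9883} \approx -7668.2$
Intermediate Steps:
$u{\left(S,N \right)} = -12$ ($u{\left(S,N \right)} = 2 - 14 = -12$)
$x{\left(r \right)} = r^{3}$ ($x{\left(r \right)} = r^{2} r = r^{3}$)
$D{\left(c \right)} = -2 + c$
$a = -6144$ ($a = 6 \left(-707 - 317\right) = 6 \left(-1024\right) = -6144$)
$\left(\sqrt{x{\left(34 \right)} + 228} + \left(a + D{\left(-31 \right)}\right)\right) - 1690 = \left(\sqrt{34^{3} + 228} - 6177\right) - 1690 = \left(\sqrt{39304 + 228} - 6177\right) - 1690 = \left(\sqrt{39532} - 6177\right) - 1690 = \left(2 \sqrt{9883} - 6177\right) - 1690 = \left(-6177 + 2 \sqrt{9883}\right) - 1690 = -7867 + 2 \sqrt{9883}$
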